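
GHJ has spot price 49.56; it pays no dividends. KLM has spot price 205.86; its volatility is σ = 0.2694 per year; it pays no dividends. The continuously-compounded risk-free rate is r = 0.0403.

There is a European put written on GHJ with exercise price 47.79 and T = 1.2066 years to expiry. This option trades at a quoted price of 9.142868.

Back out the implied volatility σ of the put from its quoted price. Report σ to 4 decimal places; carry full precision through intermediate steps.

At σ = 0.5382 the Black–Scholes value reproduces the quote:
σ√T = 0.5382·√1.2066 = 0.591188
d₁ = (ln(S/K) + (r+σ²/2)T) / (σ√T) = (ln(49.56/47.79) + (0.0403+0.5382²/2)·1.2066) / 0.591188 = (0.036368 + 0.223377) / 0.591188 = 0.439361
d₂ = d₁ − σ√T = 0.439361 − 0.591188 = -0.151826
e^{−rT} = 0.952537
N(−d₁) = 0.330200,  N(−d₂) = 0.560338
V = K·e^{−rT}·N(−d₂) − S·N(−d₁) = 25.507572 − 16.364704 = 9.142868 (the observed quote) — the price is monotone increasing in volatility, hence this σ is the only solution

sigma = 0.5382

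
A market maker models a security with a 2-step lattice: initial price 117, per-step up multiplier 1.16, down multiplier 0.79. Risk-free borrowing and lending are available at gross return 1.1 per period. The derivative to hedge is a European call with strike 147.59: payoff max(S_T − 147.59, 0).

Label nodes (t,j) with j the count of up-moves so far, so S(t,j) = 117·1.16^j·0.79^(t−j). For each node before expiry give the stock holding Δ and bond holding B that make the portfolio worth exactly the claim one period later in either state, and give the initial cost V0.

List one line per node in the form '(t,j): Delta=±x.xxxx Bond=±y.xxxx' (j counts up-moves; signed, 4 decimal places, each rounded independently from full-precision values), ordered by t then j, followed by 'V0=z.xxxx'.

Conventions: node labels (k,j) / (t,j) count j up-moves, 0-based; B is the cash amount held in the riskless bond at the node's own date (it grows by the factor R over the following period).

Since d<R<u, set p* = (R−d)/(u−d) = 0.8378; price each node as the discounted p*-expectation of its children.
Terminal payoffs: V(2,0)=0.0000, V(2,1)=0.0000, V(2,2)=9.8452
  t=1,j=0: stock 92.4300 → up 107.2188 (V=0.0000), down 73.0197 (V=0.0000). Price 0.0000; hedge Δ=0.0000, bond B=0.0000.
  t=1,j=1: stock 135.7200 → up 157.4352 (V=9.8452), down 107.2188 (V=0.0000). Price 7.4988; hedge Δ=0.1961, bond B=-19.1098.
  t=0,j=0: stock 117.0000 → up 135.7200 (V=7.4988), down 92.4300 (V=0.0000). Price 5.7116; hedge Δ=0.1732, bond B=-14.5554.
Check: Δ(0,0)·S0 + B(0,0) = 5.7116 = V0.

(0,0): Delta=0.1732 Bond=-14.5554
(1,0): Delta=0.0000 Bond=0.0000
(1,1): Delta=0.1961 Bond=-19.1098
V0=5.7116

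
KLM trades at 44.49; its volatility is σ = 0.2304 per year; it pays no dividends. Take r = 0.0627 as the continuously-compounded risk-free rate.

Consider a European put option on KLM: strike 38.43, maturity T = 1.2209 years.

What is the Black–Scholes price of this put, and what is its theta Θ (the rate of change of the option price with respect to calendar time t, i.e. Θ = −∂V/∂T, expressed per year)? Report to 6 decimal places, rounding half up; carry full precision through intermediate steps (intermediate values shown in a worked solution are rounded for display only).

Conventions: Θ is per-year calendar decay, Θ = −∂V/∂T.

σ√T = 0.2304·√1.2209 = 0.254579
d₁ = (ln(S/K) + (r+σ²/2)T) / (σ√T) = (ln(44.49/38.43) + (0.0627+0.2304²/2)·1.2209) / 0.254579 = (0.146426 + 0.108956) / 0.254579 = 1.003153
d₂ = d₁ − σ√T = 1.003153 − 0.254579 = 0.748574
e^{−rT} = 0.926306
N(−d₁) = 0.157893,  N(−d₂) = 0.227057
Put price V = K·e^{−rT}·N(−d₂) − S·N(−d₁) = 8.082761 − 7.024681 = 1.058080
φ(d₁) = (1/√(2π))·e^{−d₁²/2} = 0.241208
Θ = −S·φ(d₁)·σ/(2√T) + r·K·e^{−rT}·N(−d₂) = −1.118835 + 0.506789 = -0.612046

price = 1.058080
Θ = -0.612046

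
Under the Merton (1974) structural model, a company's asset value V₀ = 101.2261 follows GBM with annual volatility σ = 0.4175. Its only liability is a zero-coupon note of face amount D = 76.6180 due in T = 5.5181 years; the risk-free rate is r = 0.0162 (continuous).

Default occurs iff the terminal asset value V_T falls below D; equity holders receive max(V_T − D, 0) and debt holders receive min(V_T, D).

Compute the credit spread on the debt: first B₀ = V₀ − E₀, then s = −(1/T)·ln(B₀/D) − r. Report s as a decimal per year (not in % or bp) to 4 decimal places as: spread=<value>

Equity is a call on the firm's assets struck at D = 76.6180:
d₁ = [ln(V₀/D) + (r + σ²/2)T] / (σ√T)
   = [ln(101.2261/76.6180) + (0.0162 + 0.5·0.4175²)·5.5181] / (0.4175·√5.5181)
   = [0.278525 + 0.570313] / 0.980734 = 0.865512
d₂ = d₁ − σ√T = 0.865512 − 0.980734 = -0.115222
N(d₁) = 0.806621,  N(d₂) = 0.454135,  e^(−rT) = 0.914486
E₀ = V₀·N(d₁) − D·e^(−rT)·N(d₂)
   = 101.2261·0.806621 − 76.6180·0.914486·0.454135 = 49.831678
B₀ = V₀ − E₀ = 101.2261 − 49.831678 = 51.394422
spread = −(1/T)·ln(B₀/D) − r = −(1/5.5181)·ln(51.394422/76.6180) − 0.0162 = 0.05616230

spread=0.0562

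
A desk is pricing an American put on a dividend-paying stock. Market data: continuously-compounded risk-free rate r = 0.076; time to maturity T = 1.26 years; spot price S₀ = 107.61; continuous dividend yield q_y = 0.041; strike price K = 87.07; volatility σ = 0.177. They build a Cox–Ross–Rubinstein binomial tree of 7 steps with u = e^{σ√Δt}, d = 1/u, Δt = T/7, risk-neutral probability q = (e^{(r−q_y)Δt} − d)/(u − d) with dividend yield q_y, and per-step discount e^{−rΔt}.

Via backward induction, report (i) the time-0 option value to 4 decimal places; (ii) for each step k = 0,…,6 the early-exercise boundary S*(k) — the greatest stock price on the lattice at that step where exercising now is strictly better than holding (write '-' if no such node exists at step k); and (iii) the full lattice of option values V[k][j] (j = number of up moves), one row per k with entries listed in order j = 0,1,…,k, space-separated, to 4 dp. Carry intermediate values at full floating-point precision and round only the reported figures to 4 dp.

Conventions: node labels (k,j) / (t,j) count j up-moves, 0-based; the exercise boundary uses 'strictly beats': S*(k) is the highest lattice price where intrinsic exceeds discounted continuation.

price = 0.8475
boundary = - - - - - 73.9242 79.6892
tree:
0.8475
1.5399 0.2389
2.7493 0.4786 0.0268
4.7980 0.9553 0.0570 0.0000
8.1194 1.8983 0.1213 0.0000 0.0000
13.1458 3.7538 0.2579 0.0000 0.0000 0.0000
18.4938 7.3808 0.5484 0.0000 0.0000 0.0000 0.0000
23.4549 13.1458 1.1661 0.0000 0.0000 0.0000 0.0000 0.0000

Δt=0.18000  u=1.07799  d=0.92766  q=0.52328  discount=0.98641
step 7 (expiry): payoffs max(K−S,0) = 23.4549 13.1458 1.1661 0.0000 0.0000 0.0000 0.0000 0.0000
step 6: (k=6,j=0): S=68.5762, K−S=18.4938, hold=17.8150 ⇒ V=18.4938 exercise | (k=6,j=1): S=79.6892, K−S=7.3808, hold=6.7837 ⇒ V=7.3808 exercise | (k=6,j=2): S=92.6032, K−S=0.0000, hold=0.5484 ⇒ V=0.5484 continue | (k=6,j=3): S=107.6100, K−S=0.0000, hold=0.0000 ⇒ V=0.0000 continue | (k=6,j=4): S=125.0487, K−S=0.0000, hold=0.0000 ⇒ V=0.0000 continue | (k=6,j=5): S=145.3134, K−S=0.0000, hold=0.0000 ⇒ V=0.0000 continue | (k=6,j=6): S=168.8620, K−S=0.0000, hold=0.0000 ⇒ V=0.0000 continue  boundary S*=79.6892
step 5: (k=5,j=0): S=73.9242, K−S=13.1458, hold=12.5064 ⇒ V=13.1458 exercise | (k=5,j=1): S=85.9039, K−S=1.1661, hold=3.7538 ⇒ V=3.7538 continue | (k=5,j=2): S=99.8250, K−S=0.0000, hold=0.2579 ⇒ V=0.2579 continue | (k=5,j=3): S=116.0021, K−S=0.0000, hold=0.0000 ⇒ V=0.0000 continue | (k=5,j=4): S=134.8008, K−S=0.0000, hold=0.0000 ⇒ V=0.0000 continue | (k=5,j=5): S=156.6458, K−S=0.0000, hold=0.0000 ⇒ V=0.0000 continue  boundary S*=73.9242
step 4: (k=4,j=0): S=79.6892, K−S=7.3808, hold=8.1194 ⇒ V=8.1194 continue | (k=4,j=1): S=92.6032, K−S=0.0000, hold=1.8983 ⇒ V=1.8983 continue | (k=4,j=2): S=107.6100, K−S=0.0000, hold=0.1213 ⇒ V=0.1213 continue | (k=4,j=3): S=125.0487, K−S=0.0000, hold=0.0000 ⇒ V=0.0000 continue | (k=4,j=4): S=145.3134, K−S=0.0000, hold=0.0000 ⇒ V=0.0000 continue  boundary S*=-
step 3: (k=3,j=0): S=85.9039, K−S=1.1661, hold=4.7980 ⇒ V=4.7980 continue | (k=3,j=1): S=99.8250, K−S=0.0000, hold=0.9553 ⇒ V=0.9553 continue | (k=3,j=2): S=116.0021, K−S=0.0000, hold=0.0570 ⇒ V=0.0570 continue | (k=3,j=3): S=134.8008, K−S=0.0000, hold=0.0000 ⇒ V=0.0000 continue  boundary S*=-
step 2: (k=2,j=0): S=92.6032, K−S=0.0000, hold=2.7493 ⇒ V=2.7493 continue | (k=2,j=1): S=107.6100, K−S=0.0000, hold=0.4786 ⇒ V=0.4786 continue | (k=2,j=2): S=125.0487, K−S=0.0000, hold=0.0268 ⇒ V=0.0268 continue  boundary S*=-
step 1: (k=1,j=0): S=99.8250, K−S=0.0000, hold=1.5399 ⇒ V=1.5399 continue | (k=1,j=1): S=116.0021, K−S=0.0000, hold=0.2389 ⇒ V=0.2389 continue  boundary S*=-
step 0: (k=0,j=0): S=107.6100, K−S=0.0000, hold=0.8475 ⇒ V=0.8475 continue  boundary S*=-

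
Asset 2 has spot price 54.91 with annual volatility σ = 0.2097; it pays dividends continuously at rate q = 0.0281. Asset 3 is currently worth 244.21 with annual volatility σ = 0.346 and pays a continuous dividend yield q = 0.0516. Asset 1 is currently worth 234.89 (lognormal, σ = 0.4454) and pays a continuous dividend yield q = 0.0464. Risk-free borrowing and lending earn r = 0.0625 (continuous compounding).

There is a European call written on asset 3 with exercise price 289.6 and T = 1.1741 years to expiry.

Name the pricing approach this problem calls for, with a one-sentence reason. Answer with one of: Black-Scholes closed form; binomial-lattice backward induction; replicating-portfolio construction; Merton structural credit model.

framework: Black-Scholes closed form

Key observation: a European-exercise option on asset 3 struck at 289.6 — a GBM underlying with constant parameters — admits an analytic price: the data contain no early exercise, no discrete tree, no debt structure.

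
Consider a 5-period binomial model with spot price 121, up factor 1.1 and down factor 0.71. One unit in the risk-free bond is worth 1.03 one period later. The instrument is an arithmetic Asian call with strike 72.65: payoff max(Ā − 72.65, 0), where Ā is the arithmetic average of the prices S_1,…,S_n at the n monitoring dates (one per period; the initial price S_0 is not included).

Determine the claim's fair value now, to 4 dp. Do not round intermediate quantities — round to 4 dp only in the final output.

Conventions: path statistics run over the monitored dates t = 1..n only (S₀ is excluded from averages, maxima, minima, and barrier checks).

price = 51.6416

Set p* = 0.8205 (from d < R < u); the path-dependent value is the discounted p*-expectation over all price paths.
Enumerate all 2^5 = 32 price paths (U = up ×1.1, D = down ×0.71); each path with k up-moves has probability p*^k·(1−p*)^(5−k).
DDDDD: Ā=48.5585, payoff=0.0000, prob=0.000186
UDDDD: Ā=75.2315, payoff=2.5815, prob=0.000852
DUDDD: Ā=65.7935, payoff=0.0000, prob=0.000852
UUDDD: Ā=101.9336, payoff=29.2836, prob=0.003893
DDUDD: Ā=59.0925, payoff=0.0000, prob=0.000852
UDUDD: Ā=91.5518, payoff=18.9018, prob=0.003893
DUUDD: Ā=82.1138, payoff=9.4638, prob=0.003893
UUUDD: Ā=127.2186, payoff=54.5686, prob=0.017796
DDDUD: Ā=54.3348, payoff=0.0000, prob=0.000852
UDDUD: Ā=84.1807, payoff=11.5307, prob=0.003893
DUDUD: Ā=74.7427, payoff=2.0927, prob=0.003893
UUDUD: Ā=115.7986, payoff=43.1486, prob=0.017796
DDUUD: Ā=68.0418, payoff=0.0000, prob=0.003893
UDUUD: Ā=105.4168, payoff=32.7668, prob=0.017796
DUUUD: Ā=95.9788, payoff=23.3288, prob=0.017796
UUUUD: Ā=148.6996, payoff=76.0496, prob=0.081353
DDDDU: Ā=50.9569, payoff=0.0000, prob=0.000852
UDDDU: Ā=78.9473, payoff=6.2973, prob=0.003893
DUDDU: Ā=69.5093, payoff=0.0000, prob=0.003893
UUDDU: Ā=107.6904, payoff=35.0404, prob=0.017796
DDUDU: Ā=62.8083, payoff=0.0000, prob=0.003893
UDUDU: Ā=97.3086, payoff=24.6586, prob=0.017796
DUUDU: Ā=87.8706, payoff=15.2206, prob=0.017796
UUUDU: Ā=136.1376, payoff=63.4876, prob=0.081353
DDDUU: Ā=58.0506, payoff=0.0000, prob=0.003893
UDDUU: Ā=89.9376, payoff=17.2876, prob=0.017796
DUDUU: Ā=80.4996, payoff=7.8496, prob=0.017796
UUDUU: Ā=124.7176, payoff=52.0676, prob=0.081353
DDUUU: Ā=73.7986, payoff=1.1486, prob=0.017796
UDUUU: Ā=114.3358, payoff=41.6858, prob=0.081353
DUUUU: Ā=104.8978, payoff=32.2478, prob=0.081353
UUUUU: Ā=162.5178, payoff=89.8678, prob=0.371901
Price = Σ prob·payoff / R^5 = 59.866773 / 1.159274 = 51.6416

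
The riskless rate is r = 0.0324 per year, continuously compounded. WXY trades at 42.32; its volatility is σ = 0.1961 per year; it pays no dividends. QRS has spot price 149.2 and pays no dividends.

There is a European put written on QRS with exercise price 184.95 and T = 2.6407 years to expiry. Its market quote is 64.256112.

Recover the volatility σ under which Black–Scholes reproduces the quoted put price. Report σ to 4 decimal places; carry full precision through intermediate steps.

At σ = 0.5327 the Black–Scholes value reproduces the quote:
σ√T = 0.5327·√2.6407 = 0.865650
d₁ = (ln(S/K) + (r+σ²/2)T) / (σ√T) = (ln(149.2/184.95) + (0.0324+0.5327²/2)·2.6407) / 0.865650 = (-0.214798 + 0.460233) / 0.865650 = 0.283528
d₂ = d₁ − σ√T = 0.283528 − 0.865650 = -0.582122
e^{−rT} = 0.917999
N(−d₁) = 0.388386,  N(−d₂) = 0.719758
V = K·e^{−rT}·N(−d₂) − S·N(−d₁) = 122.203334 − 57.947222 = 64.256112 (the observed quote) — the price is monotone increasing in volatility, hence this σ is the only solution

sigma = 0.5327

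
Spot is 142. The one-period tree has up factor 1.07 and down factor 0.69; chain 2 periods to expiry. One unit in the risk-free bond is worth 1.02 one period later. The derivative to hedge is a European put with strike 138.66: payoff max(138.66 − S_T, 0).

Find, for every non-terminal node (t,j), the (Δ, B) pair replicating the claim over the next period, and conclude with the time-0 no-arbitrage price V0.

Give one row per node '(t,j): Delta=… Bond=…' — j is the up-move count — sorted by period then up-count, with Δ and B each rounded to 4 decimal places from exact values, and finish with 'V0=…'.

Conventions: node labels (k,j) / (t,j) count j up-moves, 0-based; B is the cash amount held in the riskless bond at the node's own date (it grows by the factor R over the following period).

Under the risk-neutral measure, an up-move has probability p* = (R−d)/(u−d) = 0.8684 and values discount at R = 1.02.
Expiry values: V(2,0)=71.0538, V(2,1)=33.8214, V(2,2)=0.0000
  t=1,j=0: stock 97.9800 → up 104.8386 (V=33.8214), down 67.6062 (V=71.0538). Price 37.9612; hedge Δ=-1.0000, bond B=135.9412.
  t=1,j=1: stock 151.9400 → up 162.5758 (V=0.0000), down 104.8386 (V=33.8214). Price 4.3629; hedge Δ=-0.5858, bond B=93.3666.
  t=0,j=0: stock 142.0000 → up 151.9400 (V=4.3629), down 97.9800 (V=37.9612). Price 8.6115; hedge Δ=-0.6227, bond B=97.0280.
As a check, the time-0 holding Δ(0,0)·S0 + B(0,0) comes to 8.6115 — exactly V0.

(0,0): Delta=-0.6227 Bond=97.0280
(1,0): Delta=-1.0000 Bond=135.9412
(1,1): Delta=-0.5858 Bond=93.3666
V0=8.6115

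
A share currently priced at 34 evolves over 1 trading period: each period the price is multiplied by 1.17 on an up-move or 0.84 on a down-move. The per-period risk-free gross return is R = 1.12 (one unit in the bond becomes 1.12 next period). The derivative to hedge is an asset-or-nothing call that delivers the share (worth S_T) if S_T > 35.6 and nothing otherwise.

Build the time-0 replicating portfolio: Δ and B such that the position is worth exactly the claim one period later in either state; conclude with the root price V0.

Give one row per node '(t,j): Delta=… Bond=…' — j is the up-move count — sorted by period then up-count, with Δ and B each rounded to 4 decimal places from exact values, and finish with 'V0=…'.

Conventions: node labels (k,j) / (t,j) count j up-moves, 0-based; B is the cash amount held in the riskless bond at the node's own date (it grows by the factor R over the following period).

(0,0): Delta=3.5455 Bond=-90.4091
V0=30.1364

The replicating-portfolio and risk-neutral prices coincide; use p* = (1.12−0.84)/(1.17−0.84) = 0.8485 for the latter.
Payoffs at expiry: V(1,0)=0.0000, V(1,1)=39.7800
Node (0,0) S=34.0000: V=(p*·39.7800+(1−p*)·0.0000)/1.12=30.1364; Δ=(39.7800−0.0000)/(39.7800−28.5600)=3.5455; B=V−Δ·S=-90.4091
Verification: the root portfolio costs Δ(0,0)·S0 + B(0,0) = 30.1364, matching V0.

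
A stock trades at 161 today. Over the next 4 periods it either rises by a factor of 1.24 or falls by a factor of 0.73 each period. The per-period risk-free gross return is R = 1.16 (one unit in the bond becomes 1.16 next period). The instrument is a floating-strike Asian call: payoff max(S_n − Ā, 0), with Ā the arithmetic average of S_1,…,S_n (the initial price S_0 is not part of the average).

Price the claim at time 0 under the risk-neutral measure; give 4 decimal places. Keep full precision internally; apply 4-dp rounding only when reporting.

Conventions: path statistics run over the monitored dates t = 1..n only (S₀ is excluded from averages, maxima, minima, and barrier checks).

price = 32.7631

Risk-neutral up-probability p* = (R−d)/(u−d) = (1.16−0.73)/(1.24−0.73) = 0.8431; the claim prices as the p*-weighted sum of path payoffs discounted by R^4.
Enumerate all 2^4 = 16 price paths (U = up ×1.24, D = down ×0.73); each path with k up-moves has probability p*^k·(1−p*)^(4−k).
DDDD: Ā=77.9200, payoff=0.0000, prob=0.000605
UDDD: Ā=132.3572, payoff=0.0000, prob=0.003254
DUDD: Ā=111.8297, payoff=0.0000, prob=0.003254
UUDD: Ā=189.9573, payoff=0.0000, prob=0.017492
DDUD: Ā=96.8446, payoff=0.0000, prob=0.003254
UDUD: Ā=164.5032, payoff=0.0000, prob=0.017492
DUUD: Ā=143.9757, payoff=0.0000, prob=0.017492
UUUD: Ā=244.5614, payoff=0.0000, prob=0.094019
DDDU: Ā=85.9055, payoff=0.0000, prob=0.003254
UDDU: Ā=145.9217, payoff=0.0000, prob=0.017492
DUDU: Ā=125.3942, payoff=6.5271, prob=0.017492
UUDU: Ā=212.9983, payoff=11.0872, prob=0.094019
DDUU: Ā=110.4091, payoff=21.5122, prob=0.017492
UDUU: Ā=187.5442, payoff=36.5413, prob=0.094019
DUUU: Ā=167.0167, payoff=57.0688, prob=0.094019
UUUU: Ā=283.6996, payoff=96.9388, prob=0.505351
Price = Σ prob·payoff / R^4 = 59.322092 / 1.810639 = 32.7631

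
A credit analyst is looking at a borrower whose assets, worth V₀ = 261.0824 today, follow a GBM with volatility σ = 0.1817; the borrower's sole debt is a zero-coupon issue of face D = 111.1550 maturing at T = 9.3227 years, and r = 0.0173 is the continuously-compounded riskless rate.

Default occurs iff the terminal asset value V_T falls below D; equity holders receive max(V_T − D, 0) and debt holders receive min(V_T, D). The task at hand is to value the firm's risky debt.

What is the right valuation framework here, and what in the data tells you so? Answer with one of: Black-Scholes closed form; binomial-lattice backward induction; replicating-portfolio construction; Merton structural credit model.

Key observation: with the firm-asset dynamics (V₀ = 261.0824) and a single zero-coupon liability of face 111.1550 given, debt value, spread, and default probability all derive from the option view of the balance sheet.

framework: Merton structural credit model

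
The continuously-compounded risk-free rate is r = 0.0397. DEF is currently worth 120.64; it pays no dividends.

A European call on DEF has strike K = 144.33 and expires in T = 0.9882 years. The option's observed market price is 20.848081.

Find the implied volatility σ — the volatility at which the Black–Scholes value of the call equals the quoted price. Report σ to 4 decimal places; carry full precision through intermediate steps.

sigma = 0.5727

At σ = 0.5727 the Black–Scholes value reproduces the quote:
σ√T = 0.5727·√0.9882 = 0.569311
d₁ = (ln(S/K) + (r+σ²/2)T) / (σ√T) = (ln(120.64/144.33) + (0.0397+0.5727²/2)·0.9882) / 0.569311 = (-0.179291 + 0.201289) / 0.569311 = 0.038639
d₂ = d₁ − σ√T = 0.038639 − 0.569311 = -0.530672
e^{−rT} = 0.961528
N(d₁) = 0.515411,  N(d₂) = 0.297823
V = S·N(d₁) − K·e^{−rT}·N(d₂) = 62.179172 − 41.331091 = 20.848081 (the quoted price), and the Black–Scholes price is strictly increasing in σ, so σ is unique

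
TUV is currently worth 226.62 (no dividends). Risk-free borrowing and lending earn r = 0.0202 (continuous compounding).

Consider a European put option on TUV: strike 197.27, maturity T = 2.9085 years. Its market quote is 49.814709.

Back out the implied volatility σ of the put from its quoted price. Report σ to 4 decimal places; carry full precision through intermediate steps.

sigma = 0.5024

At σ = 0.5024 the Black–Scholes value reproduces the quote:
σ√T = 0.5024·√2.9085 = 0.856809
d₁ = (ln(S/K) + (r+σ²/2)T) / (σ√T) = (ln(226.62/197.27) + (0.0202+0.5024²/2)·2.9085) / 0.856809 = (0.138701 + 0.425813) / 0.856809 = 0.658856
d₂ = d₁ − σ√T = 0.658856 − 0.856809 = -0.197953
e^{−rT} = 0.942941
N(−d₁) = 0.254994,  N(−d₂) = 0.578459
V = K·e^{−rT}·N(−d₂) − S·N(−d₁) = 107.601469 − 57.786760 = 49.814709 (equal to the quote); since ∂V/∂σ > 0 for all σ, the implied volatility is unique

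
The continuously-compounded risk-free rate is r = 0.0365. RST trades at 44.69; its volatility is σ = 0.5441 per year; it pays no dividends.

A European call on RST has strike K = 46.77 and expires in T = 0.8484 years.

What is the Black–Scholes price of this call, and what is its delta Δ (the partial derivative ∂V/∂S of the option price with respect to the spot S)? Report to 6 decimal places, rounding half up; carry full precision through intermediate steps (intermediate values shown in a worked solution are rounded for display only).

σ√T = 0.5441·√0.8484 = 0.501163
d₁ = (ln(S/K) + (r+σ²/2)T) / (σ√T) = (ln(44.69/46.77) + (0.0365+0.5441²/2)·0.8484) / 0.501163 = (-0.045492 + 0.156549) / 0.501163 = 0.221598
d₂ = d₁ − σ√T = 0.221598 − 0.501163 = -0.279565
e^{−rT} = 0.969508
N(d₁) = 0.587686,  N(d₂) = 0.389906
Call price V = S·N(d₁) − K·e^{−rT}·N(d₂) = 26.263709 − 17.679831 = 8.583877
Δ = N(d₁) = 0.587686

price = 8.583877
Δ = 0.587686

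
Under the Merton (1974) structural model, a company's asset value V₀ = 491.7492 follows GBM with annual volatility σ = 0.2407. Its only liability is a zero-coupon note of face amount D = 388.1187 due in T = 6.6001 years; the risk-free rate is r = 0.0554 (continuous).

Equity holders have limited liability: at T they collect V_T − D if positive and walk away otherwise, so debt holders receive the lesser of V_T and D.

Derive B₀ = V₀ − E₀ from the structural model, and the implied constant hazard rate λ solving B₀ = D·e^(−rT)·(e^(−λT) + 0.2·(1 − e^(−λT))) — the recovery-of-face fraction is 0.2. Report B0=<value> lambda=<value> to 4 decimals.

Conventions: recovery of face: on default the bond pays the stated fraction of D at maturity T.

With assets at 491.7492 and a single debt payment of 388.1187 at 6.6001 years:
d₁ = [ln(V₀/D) + (r + σ²/2)T] / (σ√T)
   = [ln(491.7492/388.1187) + (0.0554 + 0.5·0.2407²)·6.6001] / (0.2407·√6.6001)
   = [0.236658 + 0.556839] / 0.618374 = 1.283198
d₂ = d₁ − σ√T = 1.283198 − 0.618374 = 0.664824
N(d₁) = 0.900289,  N(d₂) = 0.746918,  e^(−rT) = 0.693749
E₀ = V₀·N(d₁) − D·e^(−rT)·N(d₂)
   = 491.7492·0.900289 − 388.1187·0.693749·0.746918 = 241.603337
B₀ = V₀ − E₀ = 491.7492 − 241.603337 = 250.145863
e^(−λT) = (B₀·e^(rT)/D − 0.2)/(1 − 0.2) = (250.1459·1.441444/388.1187 − 0.2)/0.8 = 0.91127927
λ = −ln(0.91127927)/6.6001 = 0.014076

B0=250.1459 lambda=0.0141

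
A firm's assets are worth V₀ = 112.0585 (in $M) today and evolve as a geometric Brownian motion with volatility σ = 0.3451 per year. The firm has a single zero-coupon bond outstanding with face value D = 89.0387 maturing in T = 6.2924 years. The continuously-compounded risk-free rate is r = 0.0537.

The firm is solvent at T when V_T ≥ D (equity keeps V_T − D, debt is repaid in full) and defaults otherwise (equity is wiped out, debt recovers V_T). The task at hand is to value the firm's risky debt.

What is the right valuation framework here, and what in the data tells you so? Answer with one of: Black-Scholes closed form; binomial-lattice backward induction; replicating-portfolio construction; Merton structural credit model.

Key observation: the asked-for credit quantity lives on the firm's capital structure — asset value, asset volatility, debt face 89.0387 — which is the structural model's domain.

framework: Merton structural credit model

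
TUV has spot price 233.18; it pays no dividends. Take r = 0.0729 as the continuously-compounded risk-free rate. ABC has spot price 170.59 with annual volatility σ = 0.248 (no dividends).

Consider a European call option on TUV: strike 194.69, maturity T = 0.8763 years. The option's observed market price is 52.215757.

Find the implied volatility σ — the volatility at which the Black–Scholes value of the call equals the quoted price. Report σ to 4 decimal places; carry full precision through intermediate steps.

sigma = 0.1982

At σ = 0.1982 the Black–Scholes value reproduces the quote:
σ√T = 0.1982·√0.8763 = 0.185537
d₁ = (ln(S/K) + (r+σ²/2)T) / (σ√T) = (ln(233.18/194.69) + (0.0729+0.1982²/2)·0.8763) / 0.185537 = (0.180402 + 0.081094) / 0.185537 = 1.409404
d₂ = d₁ − σ√T = 1.409404 − 0.185537 = 1.223867
e^{−rT} = 0.938115
N(d₁) = 0.920642,  N(d₂) = 0.889499
V = S·N(d₁) − K·e^{−rT}·N(d₂) = 214.675342 − 162.459585 = 52.215757 (the observed quote) — the price is monotone increasing in volatility, hence this σ is the only solution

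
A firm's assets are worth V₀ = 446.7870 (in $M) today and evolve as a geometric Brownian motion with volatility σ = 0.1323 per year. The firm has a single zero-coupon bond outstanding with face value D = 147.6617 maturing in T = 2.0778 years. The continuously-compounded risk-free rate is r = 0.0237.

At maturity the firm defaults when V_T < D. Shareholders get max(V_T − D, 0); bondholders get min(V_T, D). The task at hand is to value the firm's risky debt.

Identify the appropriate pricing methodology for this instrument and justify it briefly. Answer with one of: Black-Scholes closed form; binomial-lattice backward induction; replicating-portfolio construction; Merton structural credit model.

framework: Merton structural credit model

Key observation: the asked-for credit quantity lives on the firm's capital structure — asset value, asset volatility, debt face 147.6617 — which is the structural model's domain.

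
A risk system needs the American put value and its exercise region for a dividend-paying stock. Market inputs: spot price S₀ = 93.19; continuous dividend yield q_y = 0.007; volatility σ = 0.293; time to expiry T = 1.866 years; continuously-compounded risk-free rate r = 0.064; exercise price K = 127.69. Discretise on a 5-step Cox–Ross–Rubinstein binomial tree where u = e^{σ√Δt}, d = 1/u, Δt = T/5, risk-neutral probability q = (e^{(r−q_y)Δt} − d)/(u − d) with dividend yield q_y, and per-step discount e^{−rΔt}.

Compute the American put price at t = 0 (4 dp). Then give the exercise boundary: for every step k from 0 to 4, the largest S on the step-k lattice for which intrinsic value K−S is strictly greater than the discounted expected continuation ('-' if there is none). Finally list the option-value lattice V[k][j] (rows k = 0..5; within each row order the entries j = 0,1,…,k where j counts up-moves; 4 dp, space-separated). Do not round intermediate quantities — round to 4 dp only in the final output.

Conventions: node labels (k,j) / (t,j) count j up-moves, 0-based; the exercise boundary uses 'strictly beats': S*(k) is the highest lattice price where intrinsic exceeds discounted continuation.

price = 34.6620
boundary = - 77.9172 93.1900 77.9172 93.1900
tree:
34.6620
49.7728 22.0642
62.5426 34.5000 11.3935
73.2195 49.7728 20.1994 3.6388
82.1467 62.5426 34.5000 7.6857 0.0000
89.6107 73.2195 49.7728 16.2335 0.0000 0.0000

params: Δt=0.37320 u=1.19601 d=0.83611 q=0.51511 e^(-rΔt)=0.97640
t_5 payoffs: 89.6107 73.2195 49.7728 16.2335 0.0000 0.0000
t_4: node(4,0) S=45.5433 payoff=82.1467 vs cont=79.2518 → 82.1467 [stop]  node(4,1) S=65.1474 payoff=62.5426 vs cont=59.6988 → 62.5426 [stop]  node(4,2) S=93.1900 payoff=34.5000 vs cont=31.7294 → 34.5000 [stop]  node(4,3) S=133.3035 payoff=0.0000 vs cont=7.6857 → 7.6857 [wait]  node(4,4) S=190.6838 payoff=0.0000 vs cont=0.0000 → 0.0000 [wait]  ⇒ S*(4)=93.1900
t_3: node(3,0) S=54.4705 payoff=73.2195 vs cont=70.3479 → 73.2195 [stop]  node(3,1) S=77.9172 payoff=49.7728 vs cont=46.9624 → 49.7728 [stop]  node(3,2) S=111.4565 payoff=16.2335 vs cont=20.1994 → 20.1994 [wait]  node(3,3) S=159.4328 payoff=0.0000 vs cont=3.6388 → 3.6388 [wait]  ⇒ S*(3)=77.9172
t_2: node(2,0) S=65.1474 payoff=62.5426 vs cont=59.6988 → 62.5426 [stop]  node(2,1) S=93.1900 payoff=34.5000 vs cont=33.7241 → 34.5000 [stop]  node(2,2) S=133.3035 payoff=0.0000 vs cont=11.3935 → 11.3935 [wait]  ⇒ S*(2)=93.1900
t_1: node(1,0) S=77.9172 payoff=49.7728 vs cont=46.9624 → 49.7728 [stop]  node(1,1) S=111.4565 payoff=16.2335 vs cont=22.0642 → 22.0642 [wait]  ⇒ S*(1)=77.9172
t_0: node(0,0) S=93.1900 payoff=34.5000 vs cont=34.6620 → 34.6620 [wait]  ⇒ S*(0)=-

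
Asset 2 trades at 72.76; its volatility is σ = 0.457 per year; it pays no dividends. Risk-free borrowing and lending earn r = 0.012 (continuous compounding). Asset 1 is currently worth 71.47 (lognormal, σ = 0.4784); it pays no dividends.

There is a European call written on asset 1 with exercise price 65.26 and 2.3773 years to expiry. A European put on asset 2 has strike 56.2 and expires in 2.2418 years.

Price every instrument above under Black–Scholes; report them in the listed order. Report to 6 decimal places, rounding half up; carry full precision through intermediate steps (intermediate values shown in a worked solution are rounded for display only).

[asset 1 call K=65.26]
σ√T = 0.4784·√2.3773 = 0.737621
d₁ = (ln(S/K) + (r+σ²/2)T) / (σ√T) = (ln(71.47/65.26) + (0.012+0.4784²/2)·2.3773) / 0.737621 = (0.090898 + 0.300570) / 0.737621 = 0.530718
d₂ = d₁ − σ√T = 0.530718 − 0.737621 = -0.206903
e^{−rT} = 0.971875
N(d₁) = 0.702193,  N(d₂) = 0.418043
price = S·N(d₁) − K·e^{−rT}·N(d₂) = 50.185715 − 26.514189 = 23.671527
[asset 2 put K=56.2]
σ√T = 0.457·√2.2418 = 0.684250
d₁ = (ln(S/K) + (r+σ²/2)T) / (σ√T) = (ln(72.76/56.2) + (0.012+0.457²/2)·2.2418) / 0.684250 = (0.258250 + 0.261000) / 0.684250 = 0.758860
d₂ = d₁ − σ√T = 0.758860 − 0.684250 = 0.074611
e^{−rT} = 0.973457
N(−d₁) = 0.223968,  N(−d₂) = 0.470262
price = K·e^{−rT}·N(−d₂) − S·N(−d₁) = 25.727240 − 16.295914 = 9.431326

price(asset 1 call K=65.26) = 23.671527
price(asset 2 put K=56.2) = 9.431326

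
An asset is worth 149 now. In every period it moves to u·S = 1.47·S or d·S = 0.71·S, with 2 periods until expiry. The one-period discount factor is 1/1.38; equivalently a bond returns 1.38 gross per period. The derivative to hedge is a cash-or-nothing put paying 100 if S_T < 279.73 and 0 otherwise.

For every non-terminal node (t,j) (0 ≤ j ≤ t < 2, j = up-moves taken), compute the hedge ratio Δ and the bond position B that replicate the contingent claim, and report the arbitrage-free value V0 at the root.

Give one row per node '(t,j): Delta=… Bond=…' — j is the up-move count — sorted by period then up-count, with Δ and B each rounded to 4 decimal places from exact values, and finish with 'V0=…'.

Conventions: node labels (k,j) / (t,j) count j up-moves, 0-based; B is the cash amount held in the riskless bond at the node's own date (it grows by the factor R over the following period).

(0,0): Delta=-0.5641 Bond=95.7562
(1,0): Delta=0.0000 Bond=72.4638
(1,1): Delta=-0.6007 Bond=140.1602
V0=11.7002

Under the risk-neutral measure, an up-move has probability p* = (R−d)/(u−d) = 0.8816 and values discount at R = 1.38.
Payoffs at expiry: V(2,0)=100.0000, V(2,1)=100.0000, V(2,2)=0.0000
  t=1,j=0: stock 105.7900 → up 155.5113 (V=100.0000), down 75.1109 (V=100.0000). Price 72.4638; hedge Δ=0.0000, bond B=72.4638.
  t=1,j=1: stock 219.0300 → up 321.9741 (V=0.0000), down 155.5113 (V=100.0000). Price 8.5812; hedge Δ=-0.6007, bond B=140.1602.
  t=0,j=0: stock 149.0000 → up 219.0300 (V=8.5812), down 105.7900 (V=72.4638). Price 11.7002; hedge Δ=-0.5641, bond B=95.7562.
Sanity check at the root: Δ(0,0)·S0 + B(0,0) reproduces V0 = 11.7002.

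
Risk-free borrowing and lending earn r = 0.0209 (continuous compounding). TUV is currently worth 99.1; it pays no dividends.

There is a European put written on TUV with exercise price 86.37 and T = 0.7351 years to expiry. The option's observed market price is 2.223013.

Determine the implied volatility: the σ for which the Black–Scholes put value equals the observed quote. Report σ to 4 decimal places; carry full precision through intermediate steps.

sigma = 0.2281

At σ = 0.2281 the Black–Scholes value reproduces the quote:
σ√T = 0.2281·√0.7351 = 0.195568
d₁ = (ln(S/K) + (r+σ²/2)T) / (σ√T) = (ln(99.1/86.37) + (0.0209+0.2281²/2)·0.7351) / 0.195568 = (0.137489 + 0.034487) / 0.195568 = 0.879366
d₂ = d₁ − σ√T = 0.879366 − 0.195568 = 0.683798
e^{−rT} = 0.984754
N(−d₁) = 0.189601,  N(−d₂) = 0.247051
V = K·e^{−rT}·N(−d₂) − S·N(−d₁) = 21.012516 − 18.789503 = 2.223013 (matching the quote); vega is positive throughout, so no other σ reproduces this price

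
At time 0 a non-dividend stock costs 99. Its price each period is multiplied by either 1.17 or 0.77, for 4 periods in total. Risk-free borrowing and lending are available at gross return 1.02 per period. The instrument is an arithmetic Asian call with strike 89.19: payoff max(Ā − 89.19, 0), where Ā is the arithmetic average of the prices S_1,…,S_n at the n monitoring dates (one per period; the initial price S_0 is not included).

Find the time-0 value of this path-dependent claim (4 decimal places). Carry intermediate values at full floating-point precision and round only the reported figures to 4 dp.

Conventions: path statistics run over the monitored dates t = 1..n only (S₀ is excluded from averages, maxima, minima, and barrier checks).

Set p* = 0.6250 (from d < R < u); the path-dependent value is the discounted p*-expectation over all price paths.
Enumerate all 2^4 = 16 price paths (U = up ×1.17, D = down ×0.77); each path with k up-moves has probability p*^k·(1−p*)^(4−k).
DDDD: Ā=53.7313, payoff=0.0000, prob=0.019775
UDDD: Ā=81.6437, payoff=0.0000, prob=0.032959
DUDD: Ā=71.7437, payoff=0.0000, prob=0.032959
UUDD: Ā=109.0132, payoff=19.8232, prob=0.054932
DDUD: Ā=64.1207, payoff=0.0000, prob=0.032959
UDUD: Ā=97.4302, payoff=8.2402, prob=0.054932
DUUD: Ā=87.5302, payoff=0.0000, prob=0.054932
UUUD: Ā=133.0004, payoff=43.8104, prob=0.091553
DDDU: Ā=58.2510, payoff=0.0000, prob=0.032959
UDDU: Ā=88.5113, payoff=0.0000, prob=0.054932
DUDU: Ā=78.6113, payoff=0.0000, prob=0.054932
UUDU: Ā=119.4483, payoff=30.2583, prob=0.091553
DDUU: Ā=70.9883, payoff=0.0000, prob=0.054932
UDUU: Ā=107.8653, payoff=18.6753, prob=0.091553
DUUU: Ā=97.9653, payoff=8.7753, prob=0.091553
UUUU: Ā=148.8564, payoff=59.6664, prob=0.152588
Price = Σ prob·payoff / R^4 = 19.940320 / 1.082432 = 18.4218

price = 18.4218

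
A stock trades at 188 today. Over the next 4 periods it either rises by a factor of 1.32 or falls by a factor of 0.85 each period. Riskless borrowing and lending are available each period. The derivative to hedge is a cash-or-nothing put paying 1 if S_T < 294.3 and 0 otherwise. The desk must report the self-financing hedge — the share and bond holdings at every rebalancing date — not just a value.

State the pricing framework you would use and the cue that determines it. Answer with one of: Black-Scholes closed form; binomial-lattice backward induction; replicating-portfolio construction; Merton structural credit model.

Key observation: since the answer must list Δ and B at each node of the 1.32/0.85 lattice on 188, the replicating-portfolio method — solving the two-state system at every node — is the one that applies.

framework: replicating-portfolio construction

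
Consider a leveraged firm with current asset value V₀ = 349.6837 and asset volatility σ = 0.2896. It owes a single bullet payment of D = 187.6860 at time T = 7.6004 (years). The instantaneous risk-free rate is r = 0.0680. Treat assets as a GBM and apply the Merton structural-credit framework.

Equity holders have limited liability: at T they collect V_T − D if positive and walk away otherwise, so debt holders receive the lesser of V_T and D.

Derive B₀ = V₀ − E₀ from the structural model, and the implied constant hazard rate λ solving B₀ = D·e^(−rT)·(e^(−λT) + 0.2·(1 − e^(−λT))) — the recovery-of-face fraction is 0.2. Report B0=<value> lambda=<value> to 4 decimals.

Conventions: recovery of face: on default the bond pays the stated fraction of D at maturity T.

B0=106.7788 lambda=0.0078

With assets at 349.6837 and a single debt payment of 187.6860 at 7.6004 years:
d₁ = [ln(V₀/D) + (r + σ²/2)T] / (σ√T)
   = [ln(349.6837/187.6860) + (0.0680 + 0.5·0.2896²)·7.6004] / (0.2896·√7.6004)
   = [0.622259 + 0.835543] / 0.798393 = 1.825920
d₂ = d₁ − σ√T = 1.825920 − 0.798393 = 1.027527
N(d₁) = 0.966069,  N(d₂) = 0.847914,  e^(−rT) = 0.596410
E₀ = V₀·N(d₁) − D·e^(−rT)·N(d₂)
   = 349.6837·0.966069 − 187.6860·0.596410·0.847914 = 242.904944
B₀ = V₀ − E₀ = 349.6837 − 242.904944 = 106.778756
e^(−λT) = (B₀·e^(rT)/D − 0.2)/(1 − 0.2) = (106.7788·1.676699/187.6860 − 0.2)/0.8 = 0.94239013
λ = −ln(0.94239013)/7.6004 = 0.007807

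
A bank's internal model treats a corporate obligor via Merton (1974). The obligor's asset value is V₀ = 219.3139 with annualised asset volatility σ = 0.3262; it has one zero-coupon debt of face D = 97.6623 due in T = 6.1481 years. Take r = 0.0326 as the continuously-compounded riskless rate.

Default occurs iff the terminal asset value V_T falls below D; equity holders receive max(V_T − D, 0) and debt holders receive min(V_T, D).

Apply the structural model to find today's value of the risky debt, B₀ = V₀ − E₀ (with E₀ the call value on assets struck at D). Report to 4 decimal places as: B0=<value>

Work the structural quantities from V₀ = 219.3139 against face 97.6623:
d₁ = [ln(V₀/D) + (r + σ²/2)T] / (σ√T)
   = [ln(219.3139/97.6623) + (0.0326 + 0.5·0.3262²)·6.1481] / (0.3262·√6.1481)
   = [0.808988 + 0.527527] / 0.808825 = 1.652416
d₂ = d₁ − σ√T = 1.652416 − 0.808825 = 0.843592
N(d₁) = 0.950775,  N(d₂) = 0.800551,  e^(−rT) = 0.818380
E₀ = V₀·N(d₁) − D·e^(−rT)·N(d₂)
   = 219.3139·0.950775 − 97.6623·0.818380·0.800551 = 144.534226
B₀ = V₀ − E₀ = 219.3139 − 144.534226 = 74.779674

B0=74.7797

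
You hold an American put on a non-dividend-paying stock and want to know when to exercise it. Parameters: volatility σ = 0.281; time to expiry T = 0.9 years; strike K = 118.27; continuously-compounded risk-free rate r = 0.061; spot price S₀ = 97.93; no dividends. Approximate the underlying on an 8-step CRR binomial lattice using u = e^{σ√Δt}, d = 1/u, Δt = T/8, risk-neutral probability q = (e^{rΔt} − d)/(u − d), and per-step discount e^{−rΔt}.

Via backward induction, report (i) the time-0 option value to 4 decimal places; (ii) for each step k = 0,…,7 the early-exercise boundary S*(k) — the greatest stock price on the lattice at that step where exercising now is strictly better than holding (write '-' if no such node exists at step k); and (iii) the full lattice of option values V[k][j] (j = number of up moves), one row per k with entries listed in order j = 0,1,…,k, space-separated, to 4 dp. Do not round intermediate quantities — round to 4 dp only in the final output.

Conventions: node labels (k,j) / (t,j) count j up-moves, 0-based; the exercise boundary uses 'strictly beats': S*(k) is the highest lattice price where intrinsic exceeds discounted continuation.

params: Δt=0.11250 u=1.09883 d=0.91005 q=0.51293 e^(-rΔt)=0.99316
t_8 payoffs: 72.1959 62.6384 51.0983 37.1644 20.3400 0.0256 0.0000 0.0000 0.0000
t_7: node(7,0) S=50.6278 payoff=67.6422 vs cont=66.8333 → 67.6422 [stop]  node(7,1) S=61.1299 payoff=57.1401 vs cont=56.3312 → 57.1401 [stop]  node(7,2) S=73.8106 payoff=44.4594 vs cont=43.6506 → 44.4594 [stop]  node(7,3) S=89.1217 payoff=29.1483 vs cont=28.3395 → 29.1483 [stop]  node(7,4) S=107.6089 payoff=10.6611 vs cont=9.8523 → 10.6611 [stop]  node(7,5) S=129.9310 payoff=0.0000 vs cont=0.0124 → 0.0124 [wait]  node(7,6) S=156.8836 payoff=0.0000 vs cont=0.0000 → 0.0000 [wait]  node(7,7) S=189.4272 payoff=0.0000 vs cont=0.0000 → 0.0000 [wait]  ⇒ S*(7)=107.6089
t_6: node(6,0) S=55.6316 payoff=62.6384 vs cont=61.8296 → 62.6384 [stop]  node(6,1) S=67.1717 payoff=51.0983 vs cont=50.2895 → 51.0983 [stop]  node(6,2) S=81.1056 payoff=37.1644 vs cont=36.3555 → 37.1644 [stop]  node(6,3) S=97.9300 payoff=20.3400 vs cont=19.5312 → 20.3400 [stop]  node(6,4) S=118.2444 payoff=0.0256 vs cont=5.1635 → 5.1635 [wait]  node(6,5) S=142.7727 payoff=0.0000 vs cont=0.0060 → 0.0060 [wait]  node(6,6) S=172.3892 payoff=0.0000 vs cont=0.0000 → 0.0000 [wait]  ⇒ S*(6)=97.9300
t_5: node(5,0) S=61.1299 payoff=57.1401 vs cont=56.3312 → 57.1401 [stop]  node(5,1) S=73.8106 payoff=44.4594 vs cont=43.6506 → 44.4594 [stop]  node(5,2) S=89.1217 payoff=29.1483 vs cont=28.3395 → 29.1483 [stop]  node(5,3) S=107.6089 payoff=10.6611 vs cont=12.4696 → 12.4696 [wait]  node(5,4) S=129.9310 payoff=0.0000 vs cont=2.5008 → 2.5008 [wait]  node(5,5) S=156.8836 payoff=0.0000 vs cont=0.0029 → 0.0029 [wait]  ⇒ S*(5)=89.1217
t_4: node(4,0) S=67.1717 payoff=51.0983 vs cont=50.2895 → 51.0983 [stop]  node(4,1) S=81.1056 payoff=37.1644 vs cont=36.3555 → 37.1644 [stop]  node(4,2) S=97.9300 payoff=20.3400 vs cont=20.4524 → 20.4524 [wait]  node(4,3) S=118.2444 payoff=0.0256 vs cont=7.3060 → 7.3060 [wait]  node(4,4) S=142.7727 payoff=0.0000 vs cont=1.2112 → 1.2112 [wait]  ⇒ S*(4)=81.1056
t_3: node(3,0) S=73.8106 payoff=44.4594 vs cont=43.6506 → 44.4594 [stop]  node(3,1) S=89.1217 payoff=29.1483 vs cont=28.3967 → 29.1483 [stop]  node(3,2) S=107.6089 payoff=10.6611 vs cont=13.6155 → 13.6155 [wait]  node(3,3) S=129.9310 payoff=0.0000 vs cont=4.1512 → 4.1512 [wait]  ⇒ S*(3)=89.1217
t_2: node(2,0) S=81.1056 payoff=37.1644 vs cont=36.3555 → 37.1644 [stop]  node(2,1) S=97.9300 payoff=20.3400 vs cont=21.0362 → 21.0362 [wait]  node(2,2) S=118.2444 payoff=0.0256 vs cont=8.7010 → 8.7010 [wait]  ⇒ S*(2)=81.1056
t_1: node(1,0) S=89.1217 payoff=29.1483 vs cont=28.6941 → 29.1483 [stop]  node(1,1) S=107.6089 payoff=10.6611 vs cont=14.6085 → 14.6085 [wait]  ⇒ S*(1)=89.1217
t_0: node(0,0) S=97.9300 payoff=20.3400 vs cont=21.5420 → 21.5420 [wait]  ⇒ S*(0)=-

price = 21.5420
boundary = - 89.1217 81.1056 89.1217 81.1056 89.1217 97.9300 107.6089
tree:
21.5420
29.1483 14.6085
37.1644 21.0362 8.7010
44.4594 29.1483 13.6155 4.1512
51.0983 37.1644 20.4524 7.3060 1.2112
57.1401 44.4594 29.1483 12.4696 2.5008 0.0029
62.6384 51.0983 37.1644 20.3400 5.1635 0.0060 0.0000
67.6422 57.1401 44.4594 29.1483 10.6611 0.0124 0.0000 0.0000
72.1959 62.6384 51.0983 37.1644 20.3400 0.0256 0.0000 0.0000 0.0000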